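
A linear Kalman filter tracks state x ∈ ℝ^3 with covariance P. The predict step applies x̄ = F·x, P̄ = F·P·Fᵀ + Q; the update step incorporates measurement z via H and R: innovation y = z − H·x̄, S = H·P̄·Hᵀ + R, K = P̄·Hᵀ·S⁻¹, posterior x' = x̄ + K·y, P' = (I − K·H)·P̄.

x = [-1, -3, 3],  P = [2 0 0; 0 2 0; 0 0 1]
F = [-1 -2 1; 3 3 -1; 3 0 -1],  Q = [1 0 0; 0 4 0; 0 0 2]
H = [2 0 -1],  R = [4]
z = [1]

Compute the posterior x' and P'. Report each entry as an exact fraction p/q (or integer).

x̄ = F·x = [10, -15, -6]
P̄ = F·P·Fᵀ + Q = [12 -19 -7; -19 41 19; -7 19 21]
y = z − H·x̄ = [-25]
S = H·P̄·Hᵀ + R = [101]
K = P̄·Hᵀ·S⁻¹ = [31/101; -57/101; -35/101]
x' = x̄ + K·y = [235/101, -90/101, 269/101]
P' = (I − K·H)·P̄ = [251/101 -152/101 378/101; -152/101 892/101 -76/101; 378/101 -76/101 896/101]

x' = [235/101, -90/101, 269/101]
P' = [251/101 -152/101 378/101; -152/101 892/101 -76/101; 378/101 -76/101 896/101]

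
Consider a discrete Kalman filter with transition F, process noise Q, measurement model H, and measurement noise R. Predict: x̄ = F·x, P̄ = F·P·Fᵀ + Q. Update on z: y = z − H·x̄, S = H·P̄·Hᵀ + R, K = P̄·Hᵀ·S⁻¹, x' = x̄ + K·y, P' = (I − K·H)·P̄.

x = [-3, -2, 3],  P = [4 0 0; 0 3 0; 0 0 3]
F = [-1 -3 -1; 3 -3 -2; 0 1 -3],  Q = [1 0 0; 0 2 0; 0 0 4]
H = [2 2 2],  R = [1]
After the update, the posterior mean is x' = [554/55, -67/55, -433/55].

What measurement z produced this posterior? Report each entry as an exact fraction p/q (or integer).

x̄ = F·x = [6, -9, -11]
P̄ = F·P·Fᵀ + Q = [35 21 0; 21 77 9; 0 9 34]
S = H·P̄·Hᵀ + R = [825]
K = P̄·Hᵀ·S⁻¹ = [112/825; 214/825; 86/825]
x' − x̄ = [224/55, 428/55, 172/55] = K·y
y = (KᵀK)⁻¹·Kᵀ·(x' − x̄) = [30]
z = y + H·x̄ = [30] + [-28] = [2]

z = [2]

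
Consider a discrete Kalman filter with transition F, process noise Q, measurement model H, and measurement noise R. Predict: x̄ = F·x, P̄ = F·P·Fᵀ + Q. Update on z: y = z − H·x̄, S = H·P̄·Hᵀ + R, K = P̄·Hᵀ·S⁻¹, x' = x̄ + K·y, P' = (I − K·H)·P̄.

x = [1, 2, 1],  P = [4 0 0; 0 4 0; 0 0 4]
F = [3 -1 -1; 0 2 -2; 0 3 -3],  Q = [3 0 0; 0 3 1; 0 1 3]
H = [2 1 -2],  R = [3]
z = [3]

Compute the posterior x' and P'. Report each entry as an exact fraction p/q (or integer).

x̄ = F·x = [0, 2, 3]
P̄ = F·P·Fᵀ + Q = [47 0 0; 0 35 49; 0 49 75]
y = z − H·x̄ = [7]
S = H·P̄·Hᵀ + R = [330]
K = P̄·Hᵀ·S⁻¹ = [47/165; -21/110; -101/330]
x' = x̄ + K·y = [329/165, 73/110, 283/330]
P' = (I − K·H)·P̄ = [3337/165 987/55 4747/165; 987/55 2527/110 3269/110; 4747/165 3269/110 14549/330]

x' = [329/165, 73/110, 283/330]
P' = [3337/165 987/55 4747/165; 987/55 2527/110 3269/110; 4747/165 3269/110 14549/330]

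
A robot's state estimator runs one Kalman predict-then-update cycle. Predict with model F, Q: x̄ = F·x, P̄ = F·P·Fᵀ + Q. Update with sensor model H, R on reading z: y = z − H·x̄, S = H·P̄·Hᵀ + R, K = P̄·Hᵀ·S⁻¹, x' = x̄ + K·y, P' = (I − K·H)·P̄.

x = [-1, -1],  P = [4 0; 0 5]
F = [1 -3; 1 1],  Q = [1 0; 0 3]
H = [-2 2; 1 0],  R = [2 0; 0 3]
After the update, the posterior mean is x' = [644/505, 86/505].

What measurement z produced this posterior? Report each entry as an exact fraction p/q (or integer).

x̄ = F·x = [2, -2]
P̄ = F·P·Fᵀ + Q = [50 -11; -11 12]
S = H·P̄·Hᵀ + R = [338 -122; -122 53]
K = P̄·Hᵀ·S⁻¹ = [-61/505 336/505; 548/1515 947/1515]
x' − x̄ = [-366/505, 1096/505] = K·y
y = (KᵀK)⁻¹·Kᵀ·(x' − x̄) = [6, 0]
z = y + H·x̄ = [6, 0] + [-8, 2] = [-2, 2]

z = [-2, 2]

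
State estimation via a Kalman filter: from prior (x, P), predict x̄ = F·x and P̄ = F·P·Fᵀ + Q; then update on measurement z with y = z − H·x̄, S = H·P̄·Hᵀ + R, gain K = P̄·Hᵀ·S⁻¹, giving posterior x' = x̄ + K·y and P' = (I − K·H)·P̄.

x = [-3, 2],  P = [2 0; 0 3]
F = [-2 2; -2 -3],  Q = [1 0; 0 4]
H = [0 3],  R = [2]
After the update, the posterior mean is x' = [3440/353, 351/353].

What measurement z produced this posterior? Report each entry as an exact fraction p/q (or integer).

z = [3]

x̄ = F·x = [10, 0]
P̄ = F·P·Fᵀ + Q = [21 -10; -10 39]
S = H·P̄·Hᵀ + R = [353]
K = P̄·Hᵀ·S⁻¹ = [-30/353; 117/353]
x' − x̄ = [-90/353, 351/353] = K·y
y = (KᵀK)⁻¹·Kᵀ·(x' − x̄) = [3]
z = y + H·x̄ = [3] + [0] = [3]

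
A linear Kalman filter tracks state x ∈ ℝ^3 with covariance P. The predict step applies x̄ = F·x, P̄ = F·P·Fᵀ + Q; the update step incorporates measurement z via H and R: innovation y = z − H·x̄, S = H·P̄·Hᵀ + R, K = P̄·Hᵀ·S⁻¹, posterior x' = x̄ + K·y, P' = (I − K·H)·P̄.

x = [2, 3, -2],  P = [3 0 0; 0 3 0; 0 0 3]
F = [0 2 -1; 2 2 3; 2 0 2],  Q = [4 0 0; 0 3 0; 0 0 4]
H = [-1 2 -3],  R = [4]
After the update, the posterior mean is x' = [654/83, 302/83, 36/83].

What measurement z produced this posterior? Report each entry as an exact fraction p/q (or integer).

x̄ = F·x = [8, 4, 0]
P̄ = F·P·Fᵀ + Q = [19 3 -6; 3 54 30; -6 30 28]
S = H·P̄·Hᵀ + R = [83]
K = P̄·Hᵀ·S⁻¹ = [5/83; 15/83; -18/83]
x' − x̄ = [-10/83, -30/83, 36/83] = K·y
y = (KᵀK)⁻¹·Kᵀ·(x' − x̄) = [-2]
z = y + H·x̄ = [-2] + [0] = [-2]

z = [-2]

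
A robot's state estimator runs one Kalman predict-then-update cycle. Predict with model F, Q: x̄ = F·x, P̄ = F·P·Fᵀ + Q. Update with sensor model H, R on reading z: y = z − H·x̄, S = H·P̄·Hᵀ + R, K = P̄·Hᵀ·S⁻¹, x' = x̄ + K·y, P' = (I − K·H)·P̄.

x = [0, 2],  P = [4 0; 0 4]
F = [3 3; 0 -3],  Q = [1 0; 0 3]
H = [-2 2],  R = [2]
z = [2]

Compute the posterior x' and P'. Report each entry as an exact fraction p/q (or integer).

x̄ = F·x = [6, -6]
P̄ = F·P·Fᵀ + Q = [73 -36; -36 39]
y = z − H·x̄ = [26]
S = H·P̄·Hᵀ + R = [738]
K = P̄·Hᵀ·S⁻¹ = [-109/369; 25/123]
x' = x̄ + K·y = [-620/369, -88/123]
P' = (I − K·H)·P̄ = [3175/369 1022/123; 1022/123 349/41]

x' = [-620/369, -88/123]
P' = [3175/369 1022/123; 1022/123 349/41]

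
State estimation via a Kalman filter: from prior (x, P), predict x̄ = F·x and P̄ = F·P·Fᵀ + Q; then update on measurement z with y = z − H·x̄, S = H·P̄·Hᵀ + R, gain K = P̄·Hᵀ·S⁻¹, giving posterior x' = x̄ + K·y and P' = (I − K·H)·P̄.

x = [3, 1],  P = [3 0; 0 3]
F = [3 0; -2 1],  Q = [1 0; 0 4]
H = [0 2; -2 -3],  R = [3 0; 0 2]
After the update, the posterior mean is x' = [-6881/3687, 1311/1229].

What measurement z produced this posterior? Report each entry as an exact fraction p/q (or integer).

x̄ = F·x = [9, -5]
P̄ = F·P·Fᵀ + Q = [28 -18; -18 19]
S = H·P̄·Hᵀ + R = [79 -42; -42 69]
K = P̄·Hᵀ·S⁻¹ = [-856/1229 -1670/3687; 580/1229 -21/1229]
x' − x̄ = [-40064/3687, 7456/1229] = K·y
y = (KᵀK)⁻¹·Kᵀ·(x' − x̄) = [13, 4]
z = y + H·x̄ = [13, 4] + [-10, -3] = [3, 1]

z = [3, 1]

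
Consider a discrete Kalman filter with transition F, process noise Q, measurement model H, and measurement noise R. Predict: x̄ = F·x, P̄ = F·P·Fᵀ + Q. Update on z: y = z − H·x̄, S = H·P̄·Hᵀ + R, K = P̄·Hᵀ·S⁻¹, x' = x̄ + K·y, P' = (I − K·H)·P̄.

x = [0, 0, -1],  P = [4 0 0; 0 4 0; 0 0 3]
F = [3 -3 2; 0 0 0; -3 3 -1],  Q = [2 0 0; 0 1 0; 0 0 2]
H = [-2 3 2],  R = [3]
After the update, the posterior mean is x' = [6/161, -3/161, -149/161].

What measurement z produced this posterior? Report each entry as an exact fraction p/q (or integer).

z = [-2]

x̄ = F·x = [-2, 0, 1]
P̄ = F·P·Fᵀ + Q = [86 0 -78; 0 1 0; -78 0 77]
S = H·P̄·Hᵀ + R = [1288]
K = P̄·Hᵀ·S⁻¹ = [-41/161; 3/1288; 155/644]
x' − x̄ = [328/161, -3/161, -310/161] = K·y
y = (KᵀK)⁻¹·Kᵀ·(x' − x̄) = [-8]
z = y + H·x̄ = [-8] + [6] = [-2]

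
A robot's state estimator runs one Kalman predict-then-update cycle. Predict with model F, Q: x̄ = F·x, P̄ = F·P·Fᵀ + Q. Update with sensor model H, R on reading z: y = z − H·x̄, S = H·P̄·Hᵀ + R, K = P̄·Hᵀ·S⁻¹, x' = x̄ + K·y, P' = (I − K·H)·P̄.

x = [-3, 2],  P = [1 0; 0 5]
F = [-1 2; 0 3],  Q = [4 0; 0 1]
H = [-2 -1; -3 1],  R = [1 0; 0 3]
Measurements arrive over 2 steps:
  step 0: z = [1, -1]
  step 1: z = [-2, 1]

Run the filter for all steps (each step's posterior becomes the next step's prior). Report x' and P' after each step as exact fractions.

step 0: x̄ = F·x = [7, 6]
step 0: P̄ = F·P·Fᵀ + Q = [25 30; 30 46]
step 0: y = z − H·x̄ = [21, 14]
step 0: S = H·P̄·Hᵀ + R = [267 134; 134 94]
step 0: K = P̄·Hᵀ·S⁻¹ = [-745/3571 -1295/7142; -2034/3571 1228/3571]
step 0: x' = x̄ + K·y = [287/3571, -4096/3571]
step 0: P' = (I − K·H)·P̄ = [1075/7142 -330/3571; -330/3571 2694/3571]
step 1: x̄ = F·x = [-8479/3571, -12288/3571]
step 1: P̄ = F·P·Fᵀ + Q = [53835/7142 17154/3571; 17154/3571 27817/3571]
step 1: y = z − H·x̄ = [-36388/3571, -9578/3571]
step 1: S = H·P̄·Hᵀ + R = [207674/3571 150842/3571; 150842/3571 355727/7142]
step 1: K = P̄·Hᵀ·S⁻¹ = [-1698699/7944170 -699981/3972085; -838209/1588834 249824/794417]
step 1: x' = x̄ + K·y = [84683/305545, 66686/61109]
step 1: P' = (I − K·H)·P̄ = [1179717/7944170 -132147/1588834; -132147/1588834 1102503/1588834]

step 0: x' = [287/3571, -4096/3571], P' = [1075/7142 -330/3571; -330/3571 2694/3571]
step 1: x' = [84683/305545, 66686/61109], P' = [1179717/7944170 -132147/1588834; -132147/1588834 1102503/1588834]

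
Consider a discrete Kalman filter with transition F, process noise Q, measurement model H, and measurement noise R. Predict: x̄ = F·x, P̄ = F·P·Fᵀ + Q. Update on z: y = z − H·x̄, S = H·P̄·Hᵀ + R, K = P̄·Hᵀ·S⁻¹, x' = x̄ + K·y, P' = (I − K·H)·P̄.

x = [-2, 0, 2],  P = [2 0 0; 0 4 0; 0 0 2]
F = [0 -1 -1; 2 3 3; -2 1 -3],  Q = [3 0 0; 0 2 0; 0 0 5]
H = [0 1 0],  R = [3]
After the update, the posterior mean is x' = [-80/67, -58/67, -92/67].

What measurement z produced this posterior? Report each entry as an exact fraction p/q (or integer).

z = [-1]

x̄ = F·x = [-2, 2, -2]
P̄ = F·P·Fᵀ + Q = [9 -18 2; -18 64 -14; 2 -14 35]
S = H·P̄·Hᵀ + R = [67]
K = P̄·Hᵀ·S⁻¹ = [-18/67; 64/67; -14/67]
x' − x̄ = [54/67, -192/67, 42/67] = K·y
y = (KᵀK)⁻¹·Kᵀ·(x' − x̄) = [-3]
z = y + H·x̄ = [-3] + [2] = [-1]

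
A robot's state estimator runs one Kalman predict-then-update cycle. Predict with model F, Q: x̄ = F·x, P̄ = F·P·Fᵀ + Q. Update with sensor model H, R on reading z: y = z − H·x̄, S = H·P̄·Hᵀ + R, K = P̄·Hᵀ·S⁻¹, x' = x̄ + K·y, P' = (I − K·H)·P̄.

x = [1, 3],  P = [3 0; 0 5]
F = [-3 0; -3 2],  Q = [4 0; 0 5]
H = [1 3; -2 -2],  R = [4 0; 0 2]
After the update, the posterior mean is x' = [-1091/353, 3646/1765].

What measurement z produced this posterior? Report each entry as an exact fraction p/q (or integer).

x̄ = F·x = [-3, 3]
P̄ = F·P·Fᵀ + Q = [31 27; 27 52]
S = H·P̄·Hᵀ + R = [665 -590; -590 550]
K = P̄·Hᵀ·S⁻¹ = [-684/1765 -1106/1765; 743/1765 58/353]
x' − x̄ = [-32/353, -1649/1765] = K·y
y = (KᵀK)⁻¹·Kᵀ·(x' − x̄) = [-3, 2]
z = y + H·x̄ = [-3, 2] + [6, 0] = [3, 2]

z = [3, 2]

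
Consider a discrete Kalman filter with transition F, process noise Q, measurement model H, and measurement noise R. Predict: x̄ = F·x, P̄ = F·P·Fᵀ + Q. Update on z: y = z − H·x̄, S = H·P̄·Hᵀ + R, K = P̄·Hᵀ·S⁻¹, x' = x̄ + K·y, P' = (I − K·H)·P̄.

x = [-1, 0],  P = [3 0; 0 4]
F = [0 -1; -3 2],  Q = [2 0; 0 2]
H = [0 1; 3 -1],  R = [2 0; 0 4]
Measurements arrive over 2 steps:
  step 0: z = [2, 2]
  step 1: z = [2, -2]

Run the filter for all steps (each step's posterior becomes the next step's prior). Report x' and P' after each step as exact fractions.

step 0: x̄ = F·x = [0, 3]
step 0: P̄ = F·P·Fᵀ + Q = [6 -8; -8 45]
step 0: y = z − H·x̄ = [-1, 5]
step 0: S = H·P̄·Hᵀ + R = [47 -69; -69 151]
step 0: K = P̄·Hᵀ·S⁻¹ = [293/1168 335/1168; 1017/1168 -69/1168]
step 0: x' = x̄ + K·y = [691/584, 1071/584]
step 0: P' = (I − K·H)·P̄ = [321/584 293/584; 293/584 1017/584]
step 1: x̄ = F·x = [-1071/584, 69/584]
step 1: P̄ = F·P·Fᵀ + Q = [2185/584 -1155/584; -1155/584 4609/584]
step 1: y = z − H·x̄ = [1099/584, 1057/292]
step 1: S = H·P̄·Hᵀ + R = [5777/584 -4037/292; -4037/292 8385/146]
step 1: K = P̄·Hᵀ·S⁻¹ = [10065/55039 15075/55039; 38269/55039 -4037/55039]
step 1: x' = x̄ + K·y = [-27426/55039, 63906/55039]
step 1: P' = (I − K·H)·P̄ = [26810/55039 20130/55039; 20130/55039 76538/55039]

step 0: x' = [691/584, 1071/584], P' = [321/584 293/584; 293/584 1017/584]
step 1: x' = [-27426/55039, 63906/55039], P' = [26810/55039 20130/55039; 20130/55039 76538/55039]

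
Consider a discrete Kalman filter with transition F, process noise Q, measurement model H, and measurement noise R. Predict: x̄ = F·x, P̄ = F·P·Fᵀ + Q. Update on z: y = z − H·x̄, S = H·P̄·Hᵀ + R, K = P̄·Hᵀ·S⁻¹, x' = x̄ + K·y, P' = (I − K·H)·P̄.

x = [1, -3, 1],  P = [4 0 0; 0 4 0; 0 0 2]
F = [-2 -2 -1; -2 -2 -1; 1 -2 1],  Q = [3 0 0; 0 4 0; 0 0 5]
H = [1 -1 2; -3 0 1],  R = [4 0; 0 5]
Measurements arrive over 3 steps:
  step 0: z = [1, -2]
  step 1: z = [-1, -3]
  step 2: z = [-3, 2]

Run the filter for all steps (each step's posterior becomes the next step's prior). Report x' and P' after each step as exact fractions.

step 0: x̄ = F·x = [3, 3, 8]
step 0: P̄ = F·P·Fᵀ + Q = [37 34 6; 34 38 6; 6 6 27]
step 0: y = z − H·x̄ = [-15, -1]
step 0: S = H·P̄·Hᵀ + R = [119 9; 9 329]
step 0: K = P̄·Hᵀ·S⁻¹ = [588/3907 -1263/3907; 1748/19535 -5748/19535; 3537/7814 117/7814]
step 0: x' = x̄ + K·y = [4164/3907, 38133/19535, 4670/3907]
step 0: P' = (I − K·H)·P̄ = [3124/3907 6886/3907 3057/3907; 6886/3907 176538/19535 14910/3907; 3057/3907 14910/3907 18927/7814]
step 1: x̄ = F·x = [-141256/19535, -141256/19535, -32096/19535]
step 1: P̄ = F·P·Fᵀ + Q = [3018669/39070 2901459/39070 1301199/39070; 2901459/39070 3057739/39070 1301199/39070; 1301199/39070 1301199/39070 922829/39070]
step 1: y = z − H·x̄ = [44657/19535, -450277/19535]
step 1: S = H·P̄·Hᵀ + R = [2060543/19535 -3156583/19535; -3156583/19535 10239503/19535]
step 1: K = P̄·Hᵀ·S⁻¹ = [449079/2968742 -985737/2968742; 21477947/284999232 -96406349/284999232; 242886589/569998464 -8088763/569998464]
step 1: x' = x̄ + K·y = [1140430/1484371, 17536263/23749936, -16235391/47499872]
step 1: P' = (I − K·H)·P̄ = [2460441/2968742 5569401/2968742 1226319/1484371; 5569401/2968742 1346331097/142499616 1121955743/284999232; 1226319/1484371 1121955743/284999232 1372275673/569998464]
step 2: x̄ = F·x = [-126897181/47499872, -126897181/47499872, -7126669/6785696]
step 2: P̄ = F·P·Fᵀ + Q = [15309019723/189999488 14739021259/189999488 950006811/27142784; 14739021259/189999488 15499019211/189999488 950006811/27142784; 950006811/27142784 950006811/27142784 1989262471/81428352]
step 2: y = z − H·x̄ = [-3051875/3392848, -58951279/11874968]
step 2: S = H·P̄·Hᵀ + R = [2213190439/20357088 -1731806603/10178544; -1731806603/10178544 19401093997/35624904]
step 2: K = P̄·Hᵀ·S⁻¹ = [522516548127/3449489352338 -573071151288/1724744676169; 1312490740883/17247446761690 -2925927855314/8623723380845; 1470568474613/3449489352338 -25453443841/1724744676169]
step 2: x' = x̄ + K·y = [-3995577688171/3449489352338, -18207052565611/17247446761690, -4692883247461/3449489352338]
step 2: P' = (I − K·H)·P̄ = [5725305907109/6898978704676 12974162913227/6898978704676 5714494695567/6898978704676; 12974162913227/6898978704676 326558661823321/34494893523380 27218777318425/6898978704676; 5714494695567/6898978704676 27218777318425/6898978704676 16634415209881/6898978704676]

step 0: x' = [4164/3907, 38133/19535, 4670/3907], P' = [3124/3907 6886/3907 3057/3907; 6886/3907 176538/19535 14910/3907; 3057/3907 14910/3907 18927/7814]
step 1: x' = [1140430/1484371, 17536263/23749936, -16235391/47499872], P' = [2460441/2968742 5569401/2968742 1226319/1484371; 5569401/2968742 1346331097/142499616 1121955743/284999232; 1226319/1484371 1121955743/284999232 1372275673/569998464]
step 2: x' = [-3995577688171/3449489352338, -18207052565611/17247446761690, -4692883247461/3449489352338], P' = [5725305907109/6898978704676 12974162913227/6898978704676 5714494695567/6898978704676; 12974162913227/6898978704676 326558661823321/34494893523380 27218777318425/6898978704676; 5714494695567/6898978704676 27218777318425/6898978704676 16634415209881/6898978704676]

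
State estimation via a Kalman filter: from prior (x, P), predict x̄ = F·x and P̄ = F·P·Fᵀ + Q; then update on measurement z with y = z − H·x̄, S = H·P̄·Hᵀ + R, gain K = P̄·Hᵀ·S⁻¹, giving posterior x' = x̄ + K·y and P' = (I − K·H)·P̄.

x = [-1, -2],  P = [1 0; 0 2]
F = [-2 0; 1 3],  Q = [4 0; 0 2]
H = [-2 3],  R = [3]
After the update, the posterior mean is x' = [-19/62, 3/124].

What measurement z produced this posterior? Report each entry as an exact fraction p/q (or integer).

x̄ = F·x = [2, -7]
P̄ = F·P·Fᵀ + Q = [8 -2; -2 21]
S = H·P̄·Hᵀ + R = [248]
K = P̄·Hᵀ·S⁻¹ = [-11/124; 67/248]
x' − x̄ = [-143/62, 871/124] = K·y
y = (KᵀK)⁻¹·Kᵀ·(x' − x̄) = [26]
z = y + H·x̄ = [26] + [-25] = [1]

z = [1]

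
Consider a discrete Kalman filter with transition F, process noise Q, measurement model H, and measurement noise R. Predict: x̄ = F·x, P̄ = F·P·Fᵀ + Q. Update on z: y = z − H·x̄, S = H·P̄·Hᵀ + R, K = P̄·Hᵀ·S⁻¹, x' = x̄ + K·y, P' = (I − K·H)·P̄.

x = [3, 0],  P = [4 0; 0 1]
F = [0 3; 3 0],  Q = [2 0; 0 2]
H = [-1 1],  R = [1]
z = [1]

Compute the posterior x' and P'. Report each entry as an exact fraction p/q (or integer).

x̄ = F·x = [0, 9]
P̄ = F·P·Fᵀ + Q = [11 0; 0 38]
y = z − H·x̄ = [-8]
S = H·P̄·Hᵀ + R = [50]
K = P̄·Hᵀ·S⁻¹ = [-11/50; 19/25]
x' = x̄ + K·y = [44/25, 73/25]
P' = (I − K·H)·P̄ = [429/50 209/25; 209/25 228/25]

x' = [44/25, 73/25]
P' = [429/50 209/25; 209/25 228/25]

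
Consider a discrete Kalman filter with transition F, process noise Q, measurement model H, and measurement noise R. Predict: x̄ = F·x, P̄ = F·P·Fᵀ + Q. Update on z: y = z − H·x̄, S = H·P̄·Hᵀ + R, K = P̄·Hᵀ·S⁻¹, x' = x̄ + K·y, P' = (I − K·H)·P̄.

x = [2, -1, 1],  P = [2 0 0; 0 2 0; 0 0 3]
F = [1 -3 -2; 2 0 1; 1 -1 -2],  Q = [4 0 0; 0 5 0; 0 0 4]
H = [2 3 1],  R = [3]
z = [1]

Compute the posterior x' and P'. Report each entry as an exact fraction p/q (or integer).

x̄ = F·x = [3, 5, 1]
P̄ = F·P·Fᵀ + Q = [36 -2 20; -2 16 -2; 20 -2 20]
y = z − H·x̄ = [-21]
S = H·P̄·Hᵀ + R = [355]
K = P̄·Hᵀ·S⁻¹ = [86/355; 42/355; 54/355]
x' = x̄ + K·y = [-741/355, 893/355, -779/355]
P' = (I − K·H)·P̄ = [5384/355 -4322/355 2456/355; -4322/355 3916/355 -2978/355; 2456/355 -2978/355 4184/355]

x' = [-741/355, 893/355, -779/355]
P' = [5384/355 -4322/355 2456/355; -4322/355 3916/355 -2978/355; 2456/355 -2978/355 4184/355]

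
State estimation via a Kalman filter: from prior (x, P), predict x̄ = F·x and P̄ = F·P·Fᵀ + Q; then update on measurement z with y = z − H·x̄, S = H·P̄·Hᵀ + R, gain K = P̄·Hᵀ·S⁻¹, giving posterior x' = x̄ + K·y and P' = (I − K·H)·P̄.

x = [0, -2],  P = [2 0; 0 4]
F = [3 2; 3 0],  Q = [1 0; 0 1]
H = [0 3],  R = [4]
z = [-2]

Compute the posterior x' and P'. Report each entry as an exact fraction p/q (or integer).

x' = [-808/175, -114/175]
P' = [3209/175 72/175; 72/175 76/175]

x̄ = F·x = [-4, 0]
P̄ = F·P·Fᵀ + Q = [35 18; 18 19]
y = z − H·x̄ = [-2]
S = H·P̄·Hᵀ + R = [175]
K = P̄·Hᵀ·S⁻¹ = [54/175; 57/175]
x' = x̄ + K·y = [-808/175, -114/175]
P' = (I − K·H)·P̄ = [3209/175 72/175; 72/175 76/175]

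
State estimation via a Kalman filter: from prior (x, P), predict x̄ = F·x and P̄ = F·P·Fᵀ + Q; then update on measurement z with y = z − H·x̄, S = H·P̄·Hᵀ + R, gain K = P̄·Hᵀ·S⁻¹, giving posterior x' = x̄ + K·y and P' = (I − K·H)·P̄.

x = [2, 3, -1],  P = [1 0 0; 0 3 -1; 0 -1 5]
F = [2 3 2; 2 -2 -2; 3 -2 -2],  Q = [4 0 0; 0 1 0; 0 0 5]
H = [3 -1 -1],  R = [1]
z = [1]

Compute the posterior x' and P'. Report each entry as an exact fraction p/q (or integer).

x̄ = F·x = [11, 0, 2]
P̄ = F·P·Fᵀ + Q = [43 -24 -22; -24 29 30; -22 30 38]
y = z − H·x̄ = [-30]
S = H·P̄·Hᵀ + R = [791]
K = P̄·Hᵀ·S⁻¹ = [25/113; -131/791; -134/791]
x' = x̄ + K·y = [493/113, 3930/791, 5602/791]
P' = (I − K·H)·P̄ = [484/113 563/113 864/113; 563/113 5778/791 6176/791; 864/113 6176/791 12102/791]

x' = [493/113, 3930/791, 5602/791]
P' = [484/113 563/113 864/113; 563/113 5778/791 6176/791; 864/113 6176/791 12102/791]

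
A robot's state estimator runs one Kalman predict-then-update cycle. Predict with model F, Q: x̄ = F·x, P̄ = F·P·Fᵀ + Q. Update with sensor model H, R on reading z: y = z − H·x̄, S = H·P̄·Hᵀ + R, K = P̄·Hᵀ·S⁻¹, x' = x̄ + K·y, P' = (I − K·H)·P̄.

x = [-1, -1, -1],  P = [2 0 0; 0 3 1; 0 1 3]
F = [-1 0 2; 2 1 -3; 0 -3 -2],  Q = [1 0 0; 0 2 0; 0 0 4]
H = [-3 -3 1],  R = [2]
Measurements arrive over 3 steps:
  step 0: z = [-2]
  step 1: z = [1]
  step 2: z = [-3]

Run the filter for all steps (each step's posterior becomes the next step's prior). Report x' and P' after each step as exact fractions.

step 0: x̄ = F·x = [-1, 0, 5]
step 0: P̄ = F·P·Fᵀ + Q = [15 -20 -18; -20 34 16; -18 16 55]
step 0: y = z − H·x̄ = [-10]
step 0: S = H·P̄·Hᵀ + R = [150]
step 0: K = P̄·Hᵀ·S⁻¹ = [-1/50; -13/75; 61/150]
step 0: x' = x̄ + K·y = [-4/5, 26/15, 14/15]
step 0: P' = (I − K·H)·P̄ = [747/50 -513/25 -839/50; -513/25 2212/75 1993/75; -839/50 1993/75 4529/150]
step 1: x̄ = F·x = [8/3, -8/3, -106/15]
step 1: P̄ = F·P·Fᵀ + Q = [1223/6 -1529/6 -1126/3; -1529/6 1937/6 7034/15; -1126/3 7034/15 53182/75]
step 1: y = z − H·x̄ = [121/15]
step 1: S = H·P̄·Hᵀ + R = [22687/75]
step 1: K = P̄·Hᵀ·S⁻¹ = [-16675/22687; 19870/22687; 32122/22687]
step 1: x' = x̄ + K·y = [-74013/22687, 99786/22687, 98796/22687]
step 1: P' = (I − K·H)·P̄ = [1833917/45374 -2727281/45374 -1373396/22687; -2727281/45374 4119789/45374 2128502/22687; -1373396/22687 2128502/22687 2329562/22687]
step 2: x̄ = F·x = [271605/22687, -344628/22687, -496950/22687]
step 2: P̄ = F·P·Fᵀ + Q = [31502955/45374 -39608833/45374 -57853947/45374; -39608833/45374 49988677/45374 72745259/45374; -57853947/45374 72745259/45374 106980141/45374]
step 2: y = z − H·x̄ = [209820/22687]
step 2: S = H·P̄·Hᵀ + R = [38188711/45374]
step 2: K = P̄·Hᵀ·S⁻¹ = [-33536313/38188711; 41605727/38188711; 62306205/38188711]
step 2: x' = x̄ + K·y = [147029385/38188711, -195318264/38188711, -260272050/38188711]
step 2: P' = (I − K·H)·P̄ = [1727265714/38188711 -2585348288/38188711 -2641320348/38188711; -2585348288/38188711 3922215807/38188711 4093814011/38188711; -2641320348/38188711 4093814011/38188711 4482093399/38188711]

step 0: x' = [-4/5, 26/15, 14/15], P' = [747/50 -513/25 -839/50; -513/25 2212/75 1993/75; -839/50 1993/75 4529/150]
step 1: x' = [-74013/22687, 99786/22687, 98796/22687], P' = [1833917/45374 -2727281/45374 -1373396/22687; -2727281/45374 4119789/45374 2128502/22687; -1373396/22687 2128502/22687 2329562/22687]
step 2: x' = [147029385/38188711, -195318264/38188711, -260272050/38188711], P' = [1727265714/38188711 -2585348288/38188711 -2641320348/38188711; -2585348288/38188711 3922215807/38188711 4093814011/38188711; -2641320348/38188711 4093814011/38188711 4482093399/38188711]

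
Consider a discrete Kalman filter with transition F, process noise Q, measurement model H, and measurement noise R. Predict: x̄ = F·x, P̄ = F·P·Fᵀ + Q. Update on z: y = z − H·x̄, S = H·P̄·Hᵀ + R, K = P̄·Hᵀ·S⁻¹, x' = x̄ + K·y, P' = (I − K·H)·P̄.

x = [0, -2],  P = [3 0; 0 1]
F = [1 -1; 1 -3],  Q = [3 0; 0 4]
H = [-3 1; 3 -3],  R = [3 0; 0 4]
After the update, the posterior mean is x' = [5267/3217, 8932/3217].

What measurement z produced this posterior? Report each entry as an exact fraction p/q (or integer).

x̄ = F·x = [2, 6]
P̄ = F·P·Fᵀ + Q = [7 6; 6 16]
S = H·P̄·Hᵀ + R = [46 -39; -39 103]
K = P̄·Hᵀ·S⁻¹ = [-1428/3217 -447/3217; -1376/3217 -1458/3217]
x' − x̄ = [-1167/3217, -10370/3217] = K·y
y = (KᵀK)⁻¹·Kᵀ·(x' − x̄) = [-2, 9]
z = y + H·x̄ = [-2, 9] + [0, -12] = [-2, -3]

z = [-2, -3]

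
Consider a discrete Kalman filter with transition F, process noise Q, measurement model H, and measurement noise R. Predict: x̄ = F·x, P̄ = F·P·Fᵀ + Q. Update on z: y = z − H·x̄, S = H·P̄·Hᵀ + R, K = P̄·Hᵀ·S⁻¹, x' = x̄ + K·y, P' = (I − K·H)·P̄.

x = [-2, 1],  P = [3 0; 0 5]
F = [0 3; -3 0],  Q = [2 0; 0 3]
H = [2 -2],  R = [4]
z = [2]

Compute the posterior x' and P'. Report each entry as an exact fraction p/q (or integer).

x' = [211/39, 58/13]
P' = [1457/78 235/13; 235/13 240/13]

x̄ = F·x = [3, 6]
P̄ = F·P·Fᵀ + Q = [47 0; 0 30]
y = z − H·x̄ = [8]
S = H·P̄·Hᵀ + R = [312]
K = P̄·Hᵀ·S⁻¹ = [47/156; -5/26]
x' = x̄ + K·y = [211/39, 58/13]
P' = (I − K·H)·P̄ = [1457/78 235/13; 235/13 240/13]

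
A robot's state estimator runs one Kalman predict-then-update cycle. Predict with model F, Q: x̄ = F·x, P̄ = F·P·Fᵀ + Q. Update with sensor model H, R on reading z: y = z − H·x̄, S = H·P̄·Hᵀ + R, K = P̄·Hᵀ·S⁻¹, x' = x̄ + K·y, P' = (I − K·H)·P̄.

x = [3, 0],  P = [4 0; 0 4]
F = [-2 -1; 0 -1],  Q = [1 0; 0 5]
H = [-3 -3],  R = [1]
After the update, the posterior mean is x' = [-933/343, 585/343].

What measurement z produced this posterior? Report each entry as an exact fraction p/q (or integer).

x̄ = F·x = [-6, 0]
P̄ = F·P·Fᵀ + Q = [21 4; 4 9]
S = H·P̄·Hᵀ + R = [343]
K = P̄·Hᵀ·S⁻¹ = [-75/343; -39/343]
x' − x̄ = [1125/343, 585/343] = K·y
y = (KᵀK)⁻¹·Kᵀ·(x' − x̄) = [-15]
z = y + H·x̄ = [-15] + [18] = [3]

z = [3]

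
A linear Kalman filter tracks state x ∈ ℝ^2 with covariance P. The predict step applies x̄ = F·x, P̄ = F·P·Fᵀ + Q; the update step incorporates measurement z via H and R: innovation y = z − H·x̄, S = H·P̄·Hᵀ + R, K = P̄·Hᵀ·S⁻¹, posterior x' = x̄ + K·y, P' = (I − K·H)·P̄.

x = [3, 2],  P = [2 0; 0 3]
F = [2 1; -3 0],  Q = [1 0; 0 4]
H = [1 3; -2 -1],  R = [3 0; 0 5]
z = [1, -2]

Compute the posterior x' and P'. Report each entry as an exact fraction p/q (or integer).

x' = [732/419, -503/1257]
P' = [660/419 -300/419; -300/419 790/1257]

x̄ = F·x = [8, -9]
P̄ = F·P·Fᵀ + Q = [12 -12; -12 22]
y = z − H·x̄ = [20, 5]
S = H·P̄·Hᵀ + R = [141 -6; -6 27]
K = P̄·Hᵀ·S⁻¹ = [-80/419 -204/419; 490/1257 202/1257]
x' = x̄ + K·y = [732/419, -503/1257]
P' = (I − K·H)·P̄ = [660/419 -300/419; -300/419 790/1257]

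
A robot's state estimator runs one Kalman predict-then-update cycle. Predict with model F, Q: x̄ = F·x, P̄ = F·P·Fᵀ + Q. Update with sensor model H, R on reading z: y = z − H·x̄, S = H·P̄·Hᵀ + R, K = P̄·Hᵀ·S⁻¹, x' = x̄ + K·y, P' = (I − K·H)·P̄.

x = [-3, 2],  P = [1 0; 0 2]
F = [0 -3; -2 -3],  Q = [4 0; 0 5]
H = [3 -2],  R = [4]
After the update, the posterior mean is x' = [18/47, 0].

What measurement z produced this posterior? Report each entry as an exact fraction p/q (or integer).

x̄ = F·x = [-6, 0]
P̄ = F·P·Fᵀ + Q = [22 18; 18 27]
S = H·P̄·Hᵀ + R = [94]
K = P̄·Hᵀ·S⁻¹ = [15/47; 0]
x' − x̄ = [300/47, 0] = K·y
y = (KᵀK)⁻¹·Kᵀ·(x' − x̄) = [20]
z = y + H·x̄ = [20] + [-18] = [2]

z = [2]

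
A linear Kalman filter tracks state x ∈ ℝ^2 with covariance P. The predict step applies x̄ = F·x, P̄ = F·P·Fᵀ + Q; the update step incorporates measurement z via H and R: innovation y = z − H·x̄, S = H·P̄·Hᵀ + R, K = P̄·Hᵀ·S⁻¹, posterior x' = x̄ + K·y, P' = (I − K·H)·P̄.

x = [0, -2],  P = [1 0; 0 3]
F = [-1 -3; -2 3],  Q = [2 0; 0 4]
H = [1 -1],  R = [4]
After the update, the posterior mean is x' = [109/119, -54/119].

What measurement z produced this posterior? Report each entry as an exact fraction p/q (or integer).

x̄ = F·x = [6, -6]
P̄ = F·P·Fᵀ + Q = [30 -25; -25 35]
S = H·P̄·Hᵀ + R = [119]
K = P̄·Hᵀ·S⁻¹ = [55/119; -60/119]
x' − x̄ = [-605/119, 660/119] = K·y
y = (KᵀK)⁻¹·Kᵀ·(x' − x̄) = [-11]
z = y + H·x̄ = [-11] + [12] = [1]

z = [1]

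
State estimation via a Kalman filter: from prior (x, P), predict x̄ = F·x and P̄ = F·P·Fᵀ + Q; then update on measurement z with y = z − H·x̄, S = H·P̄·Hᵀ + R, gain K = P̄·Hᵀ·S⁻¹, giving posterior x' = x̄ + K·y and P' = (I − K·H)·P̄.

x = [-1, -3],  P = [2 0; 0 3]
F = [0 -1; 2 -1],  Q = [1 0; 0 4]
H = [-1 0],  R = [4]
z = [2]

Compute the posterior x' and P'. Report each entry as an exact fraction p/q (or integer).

x̄ = F·x = [3, 1]
P̄ = F·P·Fᵀ + Q = [4 3; 3 15]
y = z − H·x̄ = [5]
S = H·P̄·Hᵀ + R = [8]
K = P̄·Hᵀ·S⁻¹ = [-1/2; -3/8]
x' = x̄ + K·y = [1/2, -7/8]
P' = (I − K·H)·P̄ = [2 3/2; 3/2 111/8]

x' = [1/2, -7/8]
P' = [2 3/2; 3/2 111/8]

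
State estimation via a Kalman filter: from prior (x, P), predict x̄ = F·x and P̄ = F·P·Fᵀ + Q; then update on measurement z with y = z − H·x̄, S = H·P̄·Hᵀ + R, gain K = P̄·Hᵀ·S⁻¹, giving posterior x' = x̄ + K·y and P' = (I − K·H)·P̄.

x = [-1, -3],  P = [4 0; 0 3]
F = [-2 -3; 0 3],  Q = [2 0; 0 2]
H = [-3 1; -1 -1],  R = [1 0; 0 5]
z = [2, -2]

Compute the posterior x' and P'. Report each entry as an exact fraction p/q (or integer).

x' = [-235/1111, 1417/1111]
P' = [3681/12221 7929/12221; 7929/12221 26641/12221]

x̄ = F·x = [11, -9]
P̄ = F·P·Fᵀ + Q = [45 -27; -27 29]
y = z − H·x̄ = [44, 0]
S = H·P̄·Hᵀ + R = [597 52; 52 25]
K = P̄·Hᵀ·S⁻¹ = [-3114/12221 -2322/12221; 2854/12221 -6914/12221]
x' = x̄ + K·y = [-235/1111, 1417/1111]
P' = (I − K·H)·P̄ = [3681/12221 7929/12221; 7929/12221 26641/12221]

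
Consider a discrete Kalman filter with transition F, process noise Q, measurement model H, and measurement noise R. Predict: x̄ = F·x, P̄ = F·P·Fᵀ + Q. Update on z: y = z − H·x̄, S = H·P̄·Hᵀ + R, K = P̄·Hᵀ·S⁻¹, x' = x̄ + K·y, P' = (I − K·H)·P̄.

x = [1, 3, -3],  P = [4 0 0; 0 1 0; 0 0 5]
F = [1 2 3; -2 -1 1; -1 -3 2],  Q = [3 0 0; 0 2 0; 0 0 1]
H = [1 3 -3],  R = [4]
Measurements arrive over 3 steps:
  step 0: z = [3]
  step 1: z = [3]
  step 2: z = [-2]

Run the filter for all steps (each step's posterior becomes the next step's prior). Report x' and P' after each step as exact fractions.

step 0: x' = [-23/6, -31/3, -77/6], P' = [6263/114 208/57 131/6; 208/57 1270/57 70/3; 131/6 70/3 185/6]
step 1: x' = [-421755/14848, 540077/44544, 38371/22272], P' = [16116013/29696 -8152185/29696 -1398871/14848; -8152185/29696 12742079/89088 2289649/44544; -1398871/14848 2289649/44544 448223/22272]
step 2: x' = [-115191377/8385626, 17003369/4192813, 1113547/8385626], P' = [32247797807/448630991 -16670421123/448630991 -5977782100/448630991; -16670421123/448630991 21097593335/897261982 9658777481/897261982; -5977782100/448630991 9658777481/897261982 5709340281/897261982]

step 0: x̄ = F·x = [-2, -8, -16]
step 0: P̄ = F·P·Fᵀ + Q = [56 5 20; 5 24 21; 20 21 34]
step 0: y = z − H·x̄ = [-19]
step 0: S = H·P̄·Hᵀ + R = [114]
step 0: K = P̄·Hᵀ·S⁻¹ = [11/114; 7/57; -1/6]
step 0: x' = x̄ + K·y = [-23/6, -31/3, -77/6]
step 0: P' = (I − K·H)·P̄ = [6263/114 208/57 131/6; 208/57 1270/57 70/3; 131/6 70/3 185/6]
step 1: x̄ = F·x = [-63, 31/6, 55/6]
step 1: P̄ = F·P·Fᵀ + Q = [16153/19 -4041/19 -3047/19; -4041/19 17723/114 4343/114; -3047/19 4343/114 3917/114]
step 1: y = z − H·x̄ = [78]
step 1: S = H·P̄·Hᵀ + R = [29696/19]
step 1: K = P̄·Hᵀ·S⁻¹ = [13171/29696; 2649/29696; -1417/14848]
step 1: x' = x̄ + K·y = [-421755/14848, 540077/44544, 38371/22272]
step 1: P' = (I − K·H)·P̄ = [16116013/29696 -8152185/29696 -1398871/14848; -8152185/29696 12742079/89088 2289649/44544; -1398871/14848 2289649/44544 448223/22272]
step 2: x̄ = F·x = [45115/44544, 689065/14848, -100741/22272]
step 2: P̄ = F·P·Fᵀ + Q = [22485647/89088 14289349/29696 -3131825/44544; 14289349/29696 44897797/29696 -2269691/14848; -3131825/44544 -2269691/14848 542351/22272]
step 2: y = z − H·x̄ = [-3470117/22272]
step 2: S = H·P̄·Hᵀ + R = [448630991/22272]
step 2: K = P̄·Hᵀ·S⁻¹ = [84940369/897261982; 243901329/897261982; -13406575/448630991]
step 2: x' = x̄ + K·y = [-115191377/8385626, 17003369/4192813, 1113547/8385626]
step 2: P' = (I − K·H)·P̄ = [32247797807/448630991 -16670421123/448630991 -5977782100/448630991; -16670421123/448630991 21097593335/897261982 9658777481/897261982; -5977782100/448630991 9658777481/897261982 5709340281/897261982]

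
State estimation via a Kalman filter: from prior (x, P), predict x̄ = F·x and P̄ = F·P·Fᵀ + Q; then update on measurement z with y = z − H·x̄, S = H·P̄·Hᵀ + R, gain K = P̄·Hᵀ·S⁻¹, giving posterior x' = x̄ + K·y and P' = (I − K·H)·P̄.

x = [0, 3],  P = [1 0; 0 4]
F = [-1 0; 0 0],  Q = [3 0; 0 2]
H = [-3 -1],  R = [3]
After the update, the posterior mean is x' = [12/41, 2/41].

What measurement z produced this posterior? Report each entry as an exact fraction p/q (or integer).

x̄ = F·x = [0, 0]
P̄ = F·P·Fᵀ + Q = [4 0; 0 2]
S = H·P̄·Hᵀ + R = [41]
K = P̄·Hᵀ·S⁻¹ = [-12/41; -2/41]
x' − x̄ = [12/41, 2/41] = K·y
y = (KᵀK)⁻¹·Kᵀ·(x' − x̄) = [-1]
z = y + H·x̄ = [-1] + [0] = [-1]

z = [-1]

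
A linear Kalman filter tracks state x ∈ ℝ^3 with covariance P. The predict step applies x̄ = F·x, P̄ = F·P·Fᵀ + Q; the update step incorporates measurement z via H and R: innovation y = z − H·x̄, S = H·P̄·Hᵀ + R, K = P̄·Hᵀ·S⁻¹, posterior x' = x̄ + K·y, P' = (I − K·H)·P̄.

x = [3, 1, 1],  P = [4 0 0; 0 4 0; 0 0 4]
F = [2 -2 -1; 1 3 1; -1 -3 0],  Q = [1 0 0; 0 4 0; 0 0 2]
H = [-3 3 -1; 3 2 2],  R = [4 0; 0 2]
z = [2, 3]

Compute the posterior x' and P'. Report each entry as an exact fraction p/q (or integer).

x̄ = F·x = [3, 7, -6]
P̄ = F·P·Fᵀ + Q = [37 -20 16; -20 48 -40; 16 -40 42]
y = z − H·x̄ = [-16, -8]
S = H·P̄·Hᵀ + R = [1507 -493; -493 327]
K = P̄·Hᵀ·S⁻¹ = [-1037/24974 6303/24974; 14524/62435 13496/62435; -21517/124870 -12583/124870]
x' = x̄ + K·y = [20545/12487, 96693/62435, -152142/62435]
P' = (I − K·H)·P̄ = [40455/12487 15440/12487 -72971/12487; 15440/12487 46848/62435 -149152/62435; -72971/12487 -149152/62435 690143/62435]

x' = [20545/12487, 96693/62435, -152142/62435]
P' = [40455/12487 15440/12487 -72971/12487; 15440/12487 46848/62435 -149152/62435; -72971/12487 -149152/62435 690143/62435]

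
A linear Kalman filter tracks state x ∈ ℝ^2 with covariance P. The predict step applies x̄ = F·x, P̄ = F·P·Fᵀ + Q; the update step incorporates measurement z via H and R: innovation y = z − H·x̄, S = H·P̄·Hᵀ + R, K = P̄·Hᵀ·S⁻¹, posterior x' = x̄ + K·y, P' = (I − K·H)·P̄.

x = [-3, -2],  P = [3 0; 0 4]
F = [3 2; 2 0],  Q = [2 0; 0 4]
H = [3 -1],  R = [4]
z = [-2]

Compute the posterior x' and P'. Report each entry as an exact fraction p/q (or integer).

x̄ = F·x = [-13, -6]
P̄ = F·P·Fᵀ + Q = [45 18; 18 16]
y = z − H·x̄ = [31]
S = H·P̄·Hᵀ + R = [317]
K = P̄·Hᵀ·S⁻¹ = [117/317; 38/317]
x' = x̄ + K·y = [-494/317, -724/317]
P' = (I − K·H)·P̄ = [576/317 1260/317; 1260/317 3628/317]

x' = [-494/317, -724/317]
P' = [576/317 1260/317; 1260/317 3628/317]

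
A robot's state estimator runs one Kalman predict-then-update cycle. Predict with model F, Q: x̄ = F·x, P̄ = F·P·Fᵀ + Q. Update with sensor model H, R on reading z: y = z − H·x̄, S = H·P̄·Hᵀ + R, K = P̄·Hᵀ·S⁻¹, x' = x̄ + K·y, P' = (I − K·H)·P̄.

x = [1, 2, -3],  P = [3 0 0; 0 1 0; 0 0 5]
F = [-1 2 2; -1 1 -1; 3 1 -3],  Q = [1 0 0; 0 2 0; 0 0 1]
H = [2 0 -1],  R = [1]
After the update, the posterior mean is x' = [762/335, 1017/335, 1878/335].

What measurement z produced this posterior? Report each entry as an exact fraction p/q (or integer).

x̄ = F·x = [-3, 4, 14]
P̄ = F·P·Fᵀ + Q = [28 -5 -37; -5 11 7; -37 7 74]
S = H·P̄·Hᵀ + R = [335]
K = P̄·Hᵀ·S⁻¹ = [93/335; -17/335; -148/335]
x' − x̄ = [1767/335, -323/335, -2812/335] = K·y
y = (KᵀK)⁻¹·Kᵀ·(x' − x̄) = [19]
z = y + H·x̄ = [19] + [-20] = [-1]

z = [-1]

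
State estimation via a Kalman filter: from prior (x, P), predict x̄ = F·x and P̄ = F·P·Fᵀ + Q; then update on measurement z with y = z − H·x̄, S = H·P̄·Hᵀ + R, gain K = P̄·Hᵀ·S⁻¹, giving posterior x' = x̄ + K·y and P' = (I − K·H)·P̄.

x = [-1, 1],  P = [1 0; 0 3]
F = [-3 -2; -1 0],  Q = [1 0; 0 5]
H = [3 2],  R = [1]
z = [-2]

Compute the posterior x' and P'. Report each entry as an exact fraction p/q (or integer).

x̄ = F·x = [1, 1]
P̄ = F·P·Fᵀ + Q = [22 3; 3 6]
y = z − H·x̄ = [-7]
S = H·P̄·Hᵀ + R = [259]
K = P̄·Hᵀ·S⁻¹ = [72/259; 3/37]
x' = x̄ + K·y = [-35/37, 16/37]
P' = (I − K·H)·P̄ = [514/259 -105/37; -105/37 159/37]

x' = [-35/37, 16/37]
P' = [514/259 -105/37; -105/37 159/37]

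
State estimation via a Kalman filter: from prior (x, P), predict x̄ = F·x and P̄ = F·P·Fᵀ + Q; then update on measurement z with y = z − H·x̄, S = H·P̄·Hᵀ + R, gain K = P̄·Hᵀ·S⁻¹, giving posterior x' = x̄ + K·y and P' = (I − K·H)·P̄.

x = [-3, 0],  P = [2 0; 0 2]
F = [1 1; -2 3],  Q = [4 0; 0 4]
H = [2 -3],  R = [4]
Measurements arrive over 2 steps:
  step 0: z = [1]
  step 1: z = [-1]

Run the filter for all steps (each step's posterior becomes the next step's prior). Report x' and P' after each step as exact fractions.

step 0: x̄ = F·x = [-3, 6]
step 0: P̄ = F·P·Fᵀ + Q = [8 2; 2 30]
step 0: y = z − H·x̄ = [25]
step 0: S = H·P̄·Hᵀ + R = [282]
step 0: K = P̄·Hᵀ·S⁻¹ = [5/141; -43/141]
step 0: x' = x̄ + K·y = [-298/141, -229/141]
step 0: P' = (I − K·H)·P̄ = [1078/141 712/141; 712/141 532/141]
step 1: x̄ = F·x = [-527/141, -91/141]
step 1: P̄ = F·P·Fᵀ + Q = [3598/141 152/141; 152/141 1120/141]
step 1: y = z − H·x̄ = [640/141]
step 1: S = H·P̄·Hᵀ + R = [23212/141]
step 1: K = P̄·Hᵀ·S⁻¹ = [1685/5803; -764/5803]
step 1: x' = x̄ + K·y = [-14041/5803, -7213/5803]
step 1: P' = (I − K·H)·P̄ = [67534/5803 42776/5803; 42776/5803 29536/5803]

step 0: x' = [-298/141, -229/141], P' = [1078/141 712/141; 712/141 532/141]
step 1: x' = [-14041/5803, -7213/5803], P' = [67534/5803 42776/5803; 42776/5803 29536/5803]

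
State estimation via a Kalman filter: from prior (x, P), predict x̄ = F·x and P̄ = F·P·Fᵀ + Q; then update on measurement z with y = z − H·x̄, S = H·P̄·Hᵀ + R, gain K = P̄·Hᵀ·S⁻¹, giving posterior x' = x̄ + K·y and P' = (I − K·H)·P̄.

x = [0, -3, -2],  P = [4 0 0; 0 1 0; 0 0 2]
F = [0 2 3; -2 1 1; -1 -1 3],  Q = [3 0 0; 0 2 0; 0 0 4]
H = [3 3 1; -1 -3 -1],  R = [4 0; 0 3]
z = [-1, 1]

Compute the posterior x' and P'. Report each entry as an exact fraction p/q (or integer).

x̄ = F·x = [-12, -5, -3]
P̄ = F·P·Fᵀ + Q = [25 8 16; 8 21 13; 16 13 27]
y = z − H·x̄ = [53, -29]
S = H·P̄·Hᵀ + R = [763 -529; -529 402]
K = P̄·Hᵀ·S⁻¹ = [2369/5377 2248/5377; -4236/26885 -11192/26885; 490/5377 -452/5377]
x' = x̄ + K·y = [-4159/5377, -6873/5377, 22947/5377]
P' = (I − K·H)·P̄ = [8110/5377 -5052/5377 302/5377; -5052/5377 48057/26885 -17067/5377; 302/5377 -17067/5377 52255/5377]

x' = [-4159/5377, -6873/5377, 22947/5377]
P' = [8110/5377 -5052/5377 302/5377; -5052/5377 48057/26885 -17067/5377; 302/5377 -17067/5377 52255/5377]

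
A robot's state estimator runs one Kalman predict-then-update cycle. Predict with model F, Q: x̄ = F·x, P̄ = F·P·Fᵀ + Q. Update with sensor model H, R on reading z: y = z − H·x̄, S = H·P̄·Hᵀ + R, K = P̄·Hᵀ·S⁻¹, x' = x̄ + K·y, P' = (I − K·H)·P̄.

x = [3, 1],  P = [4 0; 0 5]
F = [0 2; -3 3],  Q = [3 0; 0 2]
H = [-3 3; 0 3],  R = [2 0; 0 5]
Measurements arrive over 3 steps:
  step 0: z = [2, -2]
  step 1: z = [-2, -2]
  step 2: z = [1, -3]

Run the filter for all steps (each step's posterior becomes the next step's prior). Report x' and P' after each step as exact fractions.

step 0: x' = [-96214/85303, -47292/85303], P' = [63797/85303 45705/85303; 45705/85303 46235/85303]
step 1: x' = [3209592/26182597, -12835638/26182597], P' = [114515606/183278179 78679740/183278179; 78679740/183278179 82029980/183278179]
step 2: x' = [-500728685961/363735676387, -386538487782/363735676387], P' = [225695934218/363735676387 155141292720/363735676387; 155141292720/363735676387 162132591440/363735676387]

step 0: x̄ = F·x = [2, -6]
step 0: P̄ = F·P·Fᵀ + Q = [23 30; 30 83]
step 0: y = z − H·x̄ = [26, 16]
step 0: S = H·P̄·Hᵀ + R = [416 477; 477 752]
step 0: K = P̄·Hᵀ·S⁻¹ = [-27138/85303 27423/85303; 795/85303 27741/85303]
step 0: x' = x̄ + K·y = [-96214/85303, -47292/85303]
step 0: P' = (I − K·H)·P̄ = [63797/85303 45705/85303; 45705/85303 46235/85303]
step 1: x̄ = F·x = [-94584/85303, 146766/85303]
step 1: P̄ = F·P·Fᵀ + Q = [440849/85303 3180/85303; 3180/85303 338204/85303]
step 1: y = z − H·x̄ = [-894656/85303, -610904/85303]
step 1: S = H·P̄·Hᵀ + R = [7124843/85303 3015216/85303; 3015216/85303 3470351/85303]
step 1: K = P̄·Hᵀ·S⁻¹ = [-53753799/183278179 47207844/183278179; 5025360/183278179 49217988/183278179]
step 1: x' = x̄ + K·y = [3209592/26182597, -12835638/26182597]
step 1: P' = (I − K·H)·P̄ = [114515606/183278179 78679740/183278179; 78679740/183278179 82029980/183278179]
step 2: x̄ = F·x = [-25671276/26182597, -48135690/26182597]
step 2: P̄ = F·P·Fᵀ + Q = [877954457/183278179 20101440/183278179; 20101440/183278179 719231312/183278179]
step 2: y = z − H·x̄ = [13367977/3740371, 65859279/26182597]
step 2: S = H·P̄·Hᵀ + R = [293457191/3740371 898881264/26182597; 898881264/26182597 7389472703/183278179]
step 2: K = P̄·Hᵀ·S⁻¹ = [-105831962247/363735676387 93084775632/363735676387; 10486948080/363735676387 97279554864/363735676387]
step 2: x' = x̄ + K·y = [-500728685961/363735676387, -386538487782/363735676387]
step 2: P' = (I − K·H)·P̄ = [225695934218/363735676387 155141292720/363735676387; 155141292720/363735676387 162132591440/363735676387]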